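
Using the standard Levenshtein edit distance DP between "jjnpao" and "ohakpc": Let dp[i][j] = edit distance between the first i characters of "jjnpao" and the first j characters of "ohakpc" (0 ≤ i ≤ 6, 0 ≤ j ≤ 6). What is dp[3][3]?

   ''  o  h  a  k  p  c
''  0  1  2  3  4  5  6
 j  1  1  2  3  4  5  6
 j  2  2  2  3  4  5  6
 n  3  3  3  3  4  5  6
 p  4  4  4  4  4  4  5
 a  5  5  5  4  5  5  5
 o  6  5  6  5  5  6  6

3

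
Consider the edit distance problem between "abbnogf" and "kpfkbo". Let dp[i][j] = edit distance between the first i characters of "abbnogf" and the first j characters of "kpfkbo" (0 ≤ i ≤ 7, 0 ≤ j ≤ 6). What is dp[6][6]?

   ''  k  p  f  k  b  o
''  0  1  2  3  4  5  6
 a  1  1  2  3  4  5  6
 b  2  2  2  3  4  4  5
 b  3  3  3  3  4  4  5
 n  4  4  4  4  4  5  5
 o  5  5  5  5  5  5  5
 g  6  6  6  6  6  6  6
 f  7  7  7  6  7  7  7

6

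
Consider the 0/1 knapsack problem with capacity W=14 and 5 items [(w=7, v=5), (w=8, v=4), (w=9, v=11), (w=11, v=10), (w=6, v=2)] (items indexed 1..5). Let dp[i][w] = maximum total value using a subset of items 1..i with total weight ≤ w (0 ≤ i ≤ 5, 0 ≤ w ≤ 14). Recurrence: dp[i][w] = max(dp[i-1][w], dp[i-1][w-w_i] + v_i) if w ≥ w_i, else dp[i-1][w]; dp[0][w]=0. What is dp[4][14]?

i\w   0   1   2   3   4   5   6   7   8   9  10  11  12  13  14
  0   0   0   0   0   0   0   0   0   0   0   0   0   0   0   0
  1   0   0   0   0   0   0   0   5   5   5   5   5   5   5   5
  2   0   0   0   0   0   0   0   5   5   5   5   5   5   5   5
  3   0   0   0   0   0   0   0   5   5  11  11  11  11  11  11
  4   0   0   0   0   0   0   0   5   5  11  11  11  11  11  11
  5   0   0   0   0   0   0   2   5   5  11  11  11  11  11  11

11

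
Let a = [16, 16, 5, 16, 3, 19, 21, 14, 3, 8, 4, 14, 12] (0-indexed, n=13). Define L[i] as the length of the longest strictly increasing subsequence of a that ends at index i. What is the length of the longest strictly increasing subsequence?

4

   i    0    1    2    3    4    5    6    7    8    9   10   11   12
a[i]   16   16    5   16    3   19   21   14    3    8    4   14   12
L[i]    1    1    1    2    1    3    4    2    1    2    2    3    3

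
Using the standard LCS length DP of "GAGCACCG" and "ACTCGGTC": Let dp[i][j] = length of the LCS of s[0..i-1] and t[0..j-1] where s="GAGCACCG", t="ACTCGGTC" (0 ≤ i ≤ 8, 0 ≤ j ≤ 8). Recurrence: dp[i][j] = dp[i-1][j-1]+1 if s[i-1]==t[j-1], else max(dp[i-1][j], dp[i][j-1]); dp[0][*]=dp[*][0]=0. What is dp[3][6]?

2

   ''  A  C  T  C  G  G  T  C
''  0  0  0  0  0  0  0  0  0
 G  0  0  0  0  0  1  1  1  1
 A  0  1  1  1  1  1  1  1  1
 G  0  1  1  1  1  2  2  2  2
 C  0  1  2  2  2  2  2  2  3
 A  0  1  2  2  2  2  2  2  3
 C  0  1  2  2  3  3  3  3  3
 C  0  1  2  2  3  3  3  3  4
 G  0  1  2  2  3  4  4  4  4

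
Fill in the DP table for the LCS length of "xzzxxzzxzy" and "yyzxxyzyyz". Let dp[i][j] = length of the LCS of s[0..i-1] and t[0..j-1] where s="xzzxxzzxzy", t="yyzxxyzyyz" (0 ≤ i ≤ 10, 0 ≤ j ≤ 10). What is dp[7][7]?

   ''  y  y  z  x  x  y  z  y  y  z
''  0  0  0  0  0  0  0  0  0  0  0
 x  0  0  0  0  1  1  1  1  1  1  1
 z  0  0  0  1  1  1  1  2  2  2  2
 z  0  0  0  1  1  1  1  2  2  2  3
 x  0  0  0  1  2  2  2  2  2  2  3
 x  0  0  0  1  2  3  3  3  3  3  3
 z  0  0  0  1  2  3  3  4  4  4  4
 z  0  0  0  1  2  3  3  4  4  4  5
 x  0  0  0  1  2  3  3  4  4  4  5
 z  0  0  0  1  2  3  3  4  4  4  5
 y  0  1  1  1  2  3  4  4  5  5  5

4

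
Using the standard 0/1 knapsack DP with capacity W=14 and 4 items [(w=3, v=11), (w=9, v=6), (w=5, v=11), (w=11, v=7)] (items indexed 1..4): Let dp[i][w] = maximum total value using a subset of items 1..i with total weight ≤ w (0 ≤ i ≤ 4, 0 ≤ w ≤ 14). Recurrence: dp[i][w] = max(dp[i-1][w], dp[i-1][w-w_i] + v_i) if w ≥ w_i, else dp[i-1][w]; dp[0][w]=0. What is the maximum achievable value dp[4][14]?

i\w   0   1   2   3   4   5   6   7   8   9  10  11  12  13  14
  0   0   0   0   0   0   0   0   0   0   0   0   0   0   0   0
  1   0   0   0  11  11  11  11  11  11  11  11  11  11  11  11
  2   0   0   0  11  11  11  11  11  11  11  11  11  17  17  17
  3   0   0   0  11  11  11  11  11  22  22  22  22  22  22  22
  4   0   0   0  11  11  11  11  11  22  22  22  22  22  22  22

22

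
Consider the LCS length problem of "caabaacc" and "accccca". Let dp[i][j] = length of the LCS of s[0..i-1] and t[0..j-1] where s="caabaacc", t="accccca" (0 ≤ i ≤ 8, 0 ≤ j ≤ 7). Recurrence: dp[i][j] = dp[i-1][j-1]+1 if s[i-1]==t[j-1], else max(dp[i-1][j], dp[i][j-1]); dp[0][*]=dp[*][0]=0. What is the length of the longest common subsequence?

3

   ''  a  c  c  c  c  c  a
''  0  0  0  0  0  0  0  0
 c  0  0  1  1  1  1  1  1
 a  0  1  1  1  1  1  1  2
 a  0  1  1  1  1  1  1  2
 b  0  1  1  1  1  1  1  2
 a  0  1  1  1  1  1  1  2
 a  0  1  1  1  1  1  1  2
 c  0  1  2  2  2  2  2  2
 c  0  1  2  3  3  3  3  3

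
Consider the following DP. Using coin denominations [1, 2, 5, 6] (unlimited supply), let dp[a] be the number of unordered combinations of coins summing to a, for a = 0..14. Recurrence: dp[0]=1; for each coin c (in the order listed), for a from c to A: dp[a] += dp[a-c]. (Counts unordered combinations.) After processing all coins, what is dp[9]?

10

after  coin     0     1     2     3     4     5     6     7     8     9    10    11    12    13    14
          1     1     1     1     1     1     1     1     1     1     1     1     1     1     1     1
          2     1     1     2     2     3     3     4     4     5     5     6     6     7     7     8
          5     1     1     2     2     3     4     5     6     7     8    10    11    13    14    16
          6     1     1     2     2     3     4     6     7     9    10    13    15    19    21    25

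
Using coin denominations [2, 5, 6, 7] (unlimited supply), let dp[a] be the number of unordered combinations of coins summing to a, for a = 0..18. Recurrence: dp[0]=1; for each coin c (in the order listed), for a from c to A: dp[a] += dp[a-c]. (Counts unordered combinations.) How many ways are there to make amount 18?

after  coin     0     1     2     3     4     5     6     7     8     9    10    11    12    13    14    15    16    17    18
          2     1     0     1     0     1     0     1     0     1     0     1     0     1     0     1     0     1     0     1
          5     1     0     1     0     1     1     1     1     1     1     2     1     2     1     2     2     2     2     2
          6     1     0     1     0     1     1     2     1     2     1     3     2     4     2     4     3     5     4     6
          7     1     0     1     0     1     1     2     2     2     2     3     3     5     4     6     5     7     7     9

9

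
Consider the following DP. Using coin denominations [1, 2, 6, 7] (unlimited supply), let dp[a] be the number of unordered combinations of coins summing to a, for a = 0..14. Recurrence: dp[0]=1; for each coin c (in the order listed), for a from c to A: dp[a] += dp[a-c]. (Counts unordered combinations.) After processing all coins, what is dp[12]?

15

after  coin     0     1     2     3     4     5     6     7     8     9    10    11    12    13    14
          1     1     1     1     1     1     1     1     1     1     1     1     1     1     1     1
          2     1     1     2     2     3     3     4     4     5     5     6     6     7     7     8
          6     1     1     2     2     3     3     5     5     7     7     9     9    12    12    15
          7     1     1     2     2     3     3     5     6     8     9    11    12    15    17    21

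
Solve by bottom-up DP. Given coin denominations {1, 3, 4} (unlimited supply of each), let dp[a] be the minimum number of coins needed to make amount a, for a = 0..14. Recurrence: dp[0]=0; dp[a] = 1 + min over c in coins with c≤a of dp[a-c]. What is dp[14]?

4

 a  0  1  2  3  4  5  6  7  8  9 10 11 12 13 14
dp  0  1  2  1  1  2  2  2  2  3  3  3  3  4  4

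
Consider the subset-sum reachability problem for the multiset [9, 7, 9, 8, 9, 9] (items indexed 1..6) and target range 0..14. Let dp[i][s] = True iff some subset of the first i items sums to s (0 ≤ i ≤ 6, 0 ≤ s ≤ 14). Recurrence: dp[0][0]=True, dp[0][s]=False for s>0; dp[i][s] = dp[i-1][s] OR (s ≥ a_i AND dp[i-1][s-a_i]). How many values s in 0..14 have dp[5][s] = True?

i\s   0   1   2   3   4   5   6   7   8   9  10  11  12  13  14
  0   T   F   F   F   F   F   F   F   F   F   F   F   F   F   F
  1   T   F   F   F   F   F   F   F   F   T   F   F   F   F   F
  2   T   F   F   F   F   F   F   T   F   T   F   F   F   F   F
  3   T   F   F   F   F   F   F   T   F   T   F   F   F   F   F
  4   T   F   F   F   F   F   F   T   T   T   F   F   F   F   F
  5   T   F   F   F   F   F   F   T   T   T   F   F   F   F   F
  6   T   F   F   F   F   F   F   T   T   T   F   F   F   F   F

4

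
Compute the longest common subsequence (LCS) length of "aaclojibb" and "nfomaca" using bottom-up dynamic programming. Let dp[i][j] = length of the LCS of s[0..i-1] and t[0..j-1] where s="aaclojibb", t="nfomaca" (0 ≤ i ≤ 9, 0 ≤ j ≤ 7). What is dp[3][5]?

1

   ''  n  f  o  m  a  c  a
''  0  0  0  0  0  0  0  0
 a  0  0  0  0  0  1  1  1
 a  0  0  0  0  0  1  1  2
 c  0  0  0  0  0  1  2  2
 l  0  0  0  0  0  1  2  2
 o  0  0  0  1  1  1  2  2
 j  0  0  0  1  1  1  2  2
 i  0  0  0  1  1  1  2  2
 b  0  0  0  1  1  1  2  2
 b  0  0  0  1  1  1  2  2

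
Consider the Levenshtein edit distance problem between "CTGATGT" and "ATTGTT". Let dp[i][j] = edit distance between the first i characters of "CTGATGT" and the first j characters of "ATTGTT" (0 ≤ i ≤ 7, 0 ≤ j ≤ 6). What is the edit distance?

   ''  A  T  T  G  T  T
''  0  1  2  3  4  5  6
 C  1  1  2  3  4  5  6
 T  2  2  1  2  3  4  5
 G  3  3  2  2  2  3  4
 A  4  3  3  3  3  3  4
 T  5  4  3  3  4  3  3
 G  6  5  4  4  3  4  4
 T  7  6  5  4  4  3  4

4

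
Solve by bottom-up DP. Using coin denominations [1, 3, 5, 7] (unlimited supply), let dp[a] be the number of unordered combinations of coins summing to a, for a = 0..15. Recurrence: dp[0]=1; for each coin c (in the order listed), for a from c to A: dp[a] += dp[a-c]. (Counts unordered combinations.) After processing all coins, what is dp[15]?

19

after  coin     0     1     2     3     4     5     6     7     8     9    10    11    12    13    14    15
          1     1     1     1     1     1     1     1     1     1     1     1     1     1     1     1     1
          3     1     1     1     2     2     2     3     3     3     4     4     4     5     5     5     6
          5     1     1     1     2     2     3     4     4     5     6     7     8     9    10    11    13
          7     1     1     1     2     2     3     4     5     6     7     9    10    12    14    16    19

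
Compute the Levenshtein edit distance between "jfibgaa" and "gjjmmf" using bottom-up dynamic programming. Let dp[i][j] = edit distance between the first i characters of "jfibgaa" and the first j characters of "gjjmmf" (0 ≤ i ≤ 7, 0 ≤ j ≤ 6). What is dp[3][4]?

3

   ''  g  j  j  m  m  f
''  0  1  2  3  4  5  6
 j  1  1  1  2  3  4  5
 f  2  2  2  2  3  4  4
 i  3  3  3  3  3  4  5
 b  4  4  4  4  4  4  5
 g  5  4  5  5  5  5  5
 a  6  5  5  6  6  6  6
 a  7  6  6  6  7  7  7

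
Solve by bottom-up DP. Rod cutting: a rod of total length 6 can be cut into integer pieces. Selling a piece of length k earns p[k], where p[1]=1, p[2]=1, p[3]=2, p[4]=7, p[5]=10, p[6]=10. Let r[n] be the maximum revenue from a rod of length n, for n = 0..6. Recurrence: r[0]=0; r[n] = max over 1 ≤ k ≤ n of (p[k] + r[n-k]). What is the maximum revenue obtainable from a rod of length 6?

11

   n    0    1    2    3    4    5    6
r[n]    0    1    2    3    7   10   11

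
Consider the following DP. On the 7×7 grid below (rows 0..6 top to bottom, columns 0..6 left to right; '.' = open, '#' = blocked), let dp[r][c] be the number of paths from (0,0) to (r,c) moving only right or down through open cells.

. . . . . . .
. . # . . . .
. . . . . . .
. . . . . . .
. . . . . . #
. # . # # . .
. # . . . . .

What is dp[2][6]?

r\c   0   1   2   3   4   5   6
  0   1   1   1   1   1   1   1
  1   1   2   0   1   2   3   4
  2   1   3   3   4   6   9  13
  3   1   4   7  11  17  26  39
  4   1   5  12  23  40  66   0
  5   1   0  12   0   0  66  66
  6   1   0  12  12  12  78 144

13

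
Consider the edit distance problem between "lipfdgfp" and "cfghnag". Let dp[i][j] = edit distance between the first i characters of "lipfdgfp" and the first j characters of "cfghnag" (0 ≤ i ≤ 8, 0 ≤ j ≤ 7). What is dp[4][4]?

4

   ''  c  f  g  h  n  a  g
''  0  1  2  3  4  5  6  7
 l  1  1  2  3  4  5  6  7
 i  2  2  2  3  4  5  6  7
 p  3  3  3  3  4  5  6  7
 f  4  4  3  4  4  5  6  7
 d  5  5  4  4  5  5  6  7
 g  6  6  5  4  5  6  6  6
 f  7  7  6  5  5  6  7  7
 p  8  8  7  6  6  6  7  8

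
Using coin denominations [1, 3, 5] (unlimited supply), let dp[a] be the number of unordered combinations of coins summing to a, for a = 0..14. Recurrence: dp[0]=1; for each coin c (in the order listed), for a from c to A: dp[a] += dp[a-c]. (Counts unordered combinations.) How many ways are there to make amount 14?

after  coin     0     1     2     3     4     5     6     7     8     9    10    11    12    13    14
          1     1     1     1     1     1     1     1     1     1     1     1     1     1     1     1
          3     1     1     1     2     2     2     3     3     3     4     4     4     5     5     5
          5     1     1     1     2     2     3     4     4     5     6     7     8     9    10    11

11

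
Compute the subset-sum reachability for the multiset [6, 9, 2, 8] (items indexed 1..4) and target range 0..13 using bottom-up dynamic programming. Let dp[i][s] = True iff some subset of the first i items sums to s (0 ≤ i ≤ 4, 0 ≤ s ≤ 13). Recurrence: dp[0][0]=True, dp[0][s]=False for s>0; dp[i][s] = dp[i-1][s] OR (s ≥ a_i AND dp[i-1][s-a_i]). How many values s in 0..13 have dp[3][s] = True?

6

i\s   0   1   2   3   4   5   6   7   8   9  10  11  12  13
  0   T   F   F   F   F   F   F   F   F   F   F   F   F   F
  1   T   F   F   F   F   F   T   F   F   F   F   F   F   F
  2   T   F   F   F   F   F   T   F   F   T   F   F   F   F
  3   T   F   T   F   F   F   T   F   T   T   F   T   F   F
  4   T   F   T   F   F   F   T   F   T   T   T   T   F   F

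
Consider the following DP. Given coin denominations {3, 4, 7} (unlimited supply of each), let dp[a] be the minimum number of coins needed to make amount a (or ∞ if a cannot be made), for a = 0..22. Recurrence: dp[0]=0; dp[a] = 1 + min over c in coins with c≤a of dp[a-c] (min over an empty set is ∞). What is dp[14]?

2

 a  0  1  2  3  4  5  6  7  8  9 10 11 12 13 14 15 16 17 18 19 20 21 22
dp  0  -  -  1  1  -  2  1  2  3  2  2  3  3  2  3  4  3  3  4  4  3  4
(- denotes ∞ / unreachable)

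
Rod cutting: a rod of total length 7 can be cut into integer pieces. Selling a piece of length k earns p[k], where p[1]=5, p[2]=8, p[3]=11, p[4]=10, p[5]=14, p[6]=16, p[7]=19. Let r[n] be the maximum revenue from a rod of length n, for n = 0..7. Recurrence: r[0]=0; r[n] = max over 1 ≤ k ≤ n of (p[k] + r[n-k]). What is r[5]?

25

   n    0    1    2    3    4    5    6    7
r[n]    0    5   10   15   20   25   30   35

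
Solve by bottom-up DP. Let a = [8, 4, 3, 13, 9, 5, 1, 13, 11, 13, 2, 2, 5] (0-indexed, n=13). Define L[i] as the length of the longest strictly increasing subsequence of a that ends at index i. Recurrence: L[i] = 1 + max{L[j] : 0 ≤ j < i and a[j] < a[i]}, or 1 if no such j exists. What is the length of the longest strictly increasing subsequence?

4

   i    0    1    2    3    4    5    6    7    8    9   10   11   12
a[i]    8    4    3   13    9    5    1   13   11   13    2    2    5
L[i]    1    1    1    2    2    2    1    3    3    4    2    2    3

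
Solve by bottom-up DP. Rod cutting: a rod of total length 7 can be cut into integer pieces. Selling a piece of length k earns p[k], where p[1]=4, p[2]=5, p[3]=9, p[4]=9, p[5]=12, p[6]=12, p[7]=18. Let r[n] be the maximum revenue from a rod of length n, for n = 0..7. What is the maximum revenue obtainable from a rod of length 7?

   n    0    1    2    3    4    5    6    7
r[n]    0    4    8   12   16   20   24   28

28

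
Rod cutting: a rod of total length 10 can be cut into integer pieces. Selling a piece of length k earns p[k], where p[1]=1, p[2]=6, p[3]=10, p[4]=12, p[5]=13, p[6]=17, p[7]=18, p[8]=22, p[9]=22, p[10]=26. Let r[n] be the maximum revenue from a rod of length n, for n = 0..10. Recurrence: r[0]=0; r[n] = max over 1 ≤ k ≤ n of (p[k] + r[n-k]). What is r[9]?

30

   n    0    1    2    3    4    5    6    7    8    9   10
r[n]    0    1    6   10   12   16   20   22   26   30   32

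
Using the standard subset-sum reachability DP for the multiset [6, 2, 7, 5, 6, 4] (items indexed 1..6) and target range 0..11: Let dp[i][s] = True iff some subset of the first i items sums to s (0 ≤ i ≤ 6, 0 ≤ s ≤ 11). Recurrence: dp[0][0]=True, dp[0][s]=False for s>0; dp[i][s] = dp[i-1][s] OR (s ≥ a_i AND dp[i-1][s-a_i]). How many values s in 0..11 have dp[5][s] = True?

8

i\s   0   1   2   3   4   5   6   7   8   9  10  11
  0   T   F   F   F   F   F   F   F   F   F   F   F
  1   T   F   F   F   F   F   T   F   F   F   F   F
  2   T   F   T   F   F   F   T   F   T   F   F   F
  3   T   F   T   F   F   F   T   T   T   T   F   F
  4   T   F   T   F   F   T   T   T   T   T   F   T
  5   T   F   T   F   F   T   T   T   T   T   F   T
  6   T   F   T   F   T   T   T   T   T   T   T   T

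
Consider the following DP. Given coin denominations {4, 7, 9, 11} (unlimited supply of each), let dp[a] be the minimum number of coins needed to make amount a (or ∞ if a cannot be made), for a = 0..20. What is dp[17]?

 a  0  1  2  3  4  5  6  7  8  9 10 11 12 13 14 15 16 17 18 19 20
dp  0  -  -  -  1  -  -  1  2  1  -  1  3  2  2  2  2  3  2  3  2
(- denotes ∞ / unreachable)

3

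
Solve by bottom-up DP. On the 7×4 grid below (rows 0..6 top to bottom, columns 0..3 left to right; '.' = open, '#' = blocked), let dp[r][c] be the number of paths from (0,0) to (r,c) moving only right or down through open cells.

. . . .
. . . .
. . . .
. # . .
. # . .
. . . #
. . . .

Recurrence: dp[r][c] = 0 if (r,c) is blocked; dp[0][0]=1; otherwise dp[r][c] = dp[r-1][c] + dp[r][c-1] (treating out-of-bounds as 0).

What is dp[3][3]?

16

r\c   0   1   2   3
  0   1   1   1   1
  1   1   2   3   4
  2   1   3   6  10
  3   1   0   6  16
  4   1   0   6  22
  5   1   1   7   0
  6   1   2   9   9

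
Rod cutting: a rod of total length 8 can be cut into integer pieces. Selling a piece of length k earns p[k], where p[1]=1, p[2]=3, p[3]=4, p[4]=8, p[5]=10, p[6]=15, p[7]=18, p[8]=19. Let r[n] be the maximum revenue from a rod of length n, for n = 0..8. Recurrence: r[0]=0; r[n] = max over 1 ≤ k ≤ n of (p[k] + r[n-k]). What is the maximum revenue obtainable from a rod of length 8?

   n    0    1    2    3    4    5    6    7    8
r[n]    0    1    3    4    8   10   15   18   19

19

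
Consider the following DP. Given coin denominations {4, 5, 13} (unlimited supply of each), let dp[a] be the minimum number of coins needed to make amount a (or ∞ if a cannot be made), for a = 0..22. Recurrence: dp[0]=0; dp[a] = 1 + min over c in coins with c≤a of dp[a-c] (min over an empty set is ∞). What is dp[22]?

 a  0  1  2  3  4  5  6  7  8  9 10 11 12 13 14 15 16 17 18 19 20 21 22
dp  0  -  -  -  1  1  -  -  2  2  2  -  3  1  3  3  4  2  2  4  4  3  3
(- denotes ∞ / unreachable)

3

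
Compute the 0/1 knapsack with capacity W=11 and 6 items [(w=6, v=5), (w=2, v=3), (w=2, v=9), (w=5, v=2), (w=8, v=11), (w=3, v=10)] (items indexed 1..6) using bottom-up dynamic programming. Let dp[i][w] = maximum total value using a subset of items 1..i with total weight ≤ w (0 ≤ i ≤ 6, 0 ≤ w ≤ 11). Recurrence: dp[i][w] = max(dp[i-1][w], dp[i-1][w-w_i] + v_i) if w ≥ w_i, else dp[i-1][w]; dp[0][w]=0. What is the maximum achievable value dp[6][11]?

24

i\w   0   1   2   3   4   5   6   7   8   9  10  11
  0   0   0   0   0   0   0   0   0   0   0   0   0
  1   0   0   0   0   0   0   5   5   5   5   5   5
  2   0   0   3   3   3   3   5   5   8   8   8   8
  3   0   0   9   9  12  12  12  12  14  14  17  17
  4   0   0   9   9  12  12  12  12  14  14  17  17
  5   0   0   9   9  12  12  12  12  14  14  20  20
  6   0   0   9  10  12  19  19  22  22  22  22  24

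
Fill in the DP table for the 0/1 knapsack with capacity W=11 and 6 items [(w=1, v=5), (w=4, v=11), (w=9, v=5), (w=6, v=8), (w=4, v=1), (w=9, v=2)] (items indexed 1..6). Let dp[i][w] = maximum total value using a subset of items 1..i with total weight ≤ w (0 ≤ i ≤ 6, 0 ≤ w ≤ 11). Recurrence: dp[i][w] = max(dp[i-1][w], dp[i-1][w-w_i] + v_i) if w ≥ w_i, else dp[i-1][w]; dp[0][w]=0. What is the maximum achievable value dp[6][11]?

i\w   0   1   2   3   4   5   6   7   8   9  10  11
  0   0   0   0   0   0   0   0   0   0   0   0   0
  1   0   5   5   5   5   5   5   5   5   5   5   5
  2   0   5   5   5  11  16  16  16  16  16  16  16
  3   0   5   5   5  11  16  16  16  16  16  16  16
  4   0   5   5   5  11  16  16  16  16  16  19  24
  5   0   5   5   5  11  16  16  16  16  17  19  24
  6   0   5   5   5  11  16  16  16  16  17  19  24

24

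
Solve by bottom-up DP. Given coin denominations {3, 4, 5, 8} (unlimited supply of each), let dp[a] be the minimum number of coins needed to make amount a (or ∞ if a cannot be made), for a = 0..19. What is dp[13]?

 a  0  1  2  3  4  5  6  7  8  9 10 11 12 13 14 15 16 17 18 19
dp  0  -  -  1  1  1  2  2  1  2  2  2  2  2  3  3  2  3  3  3
(- denotes ∞ / unreachable)

2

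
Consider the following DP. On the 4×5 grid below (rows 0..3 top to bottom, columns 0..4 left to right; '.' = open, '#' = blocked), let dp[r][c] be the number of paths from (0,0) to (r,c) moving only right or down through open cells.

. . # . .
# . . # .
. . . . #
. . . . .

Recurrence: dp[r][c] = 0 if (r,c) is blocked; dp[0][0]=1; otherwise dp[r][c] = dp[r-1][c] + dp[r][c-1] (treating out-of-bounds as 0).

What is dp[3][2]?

r\c   0   1   2   3   4
  0   1   1   0   0   0
  1   0   1   1   0   0
  2   0   1   2   2   0
  3   0   1   3   5   5

3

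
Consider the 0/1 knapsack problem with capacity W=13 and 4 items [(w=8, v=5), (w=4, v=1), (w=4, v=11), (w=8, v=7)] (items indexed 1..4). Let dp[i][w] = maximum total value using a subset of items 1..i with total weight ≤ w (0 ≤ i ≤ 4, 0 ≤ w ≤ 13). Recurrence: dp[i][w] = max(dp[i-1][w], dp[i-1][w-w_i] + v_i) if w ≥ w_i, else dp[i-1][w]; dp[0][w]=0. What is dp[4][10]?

i\w   0   1   2   3   4   5   6   7   8   9  10  11  12  13
  0   0   0   0   0   0   0   0   0   0   0   0   0   0   0
  1   0   0   0   0   0   0   0   0   5   5   5   5   5   5
  2   0   0   0   0   1   1   1   1   5   5   5   5   6   6
  3   0   0   0   0  11  11  11  11  12  12  12  12  16  16
  4   0   0   0   0  11  11  11  11  12  12  12  12  18  18

12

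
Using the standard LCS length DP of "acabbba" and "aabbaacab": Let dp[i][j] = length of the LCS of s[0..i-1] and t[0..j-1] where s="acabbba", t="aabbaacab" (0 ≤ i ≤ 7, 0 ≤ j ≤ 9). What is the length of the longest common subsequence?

5

   ''  a  a  b  b  a  a  c  a  b
''  0  0  0  0  0  0  0  0  0  0
 a  0  1  1  1  1  1  1  1  1  1
 c  0  1  1  1  1  1  1  2  2  2
 a  0  1  2  2  2  2  2  2  3  3
 b  0  1  2  3  3  3  3  3  3  4
 b  0  1  2  3  4  4  4  4  4  4
 b  0  1  2  3  4  4  4  4  4  5
 a  0  1  2  3  4  5  5  5  5  5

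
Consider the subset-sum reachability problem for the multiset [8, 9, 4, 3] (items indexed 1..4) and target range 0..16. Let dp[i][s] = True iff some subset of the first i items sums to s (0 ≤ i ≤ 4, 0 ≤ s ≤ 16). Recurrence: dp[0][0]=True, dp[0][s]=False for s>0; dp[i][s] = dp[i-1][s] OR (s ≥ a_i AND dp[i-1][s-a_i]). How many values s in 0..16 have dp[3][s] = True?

6

i\s   0   1   2   3   4   5   6   7   8   9  10  11  12  13  14  15  16
  0   T   F   F   F   F   F   F   F   F   F   F   F   F   F   F   F   F
  1   T   F   F   F   F   F   F   F   T   F   F   F   F   F   F   F   F
  2   T   F   F   F   F   F   F   F   T   T   F   F   F   F   F   F   F
  3   T   F   F   F   T   F   F   F   T   T   F   F   T   T   F   F   F
  4   T   F   F   T   T   F   F   T   T   T   F   T   T   T   F   T   T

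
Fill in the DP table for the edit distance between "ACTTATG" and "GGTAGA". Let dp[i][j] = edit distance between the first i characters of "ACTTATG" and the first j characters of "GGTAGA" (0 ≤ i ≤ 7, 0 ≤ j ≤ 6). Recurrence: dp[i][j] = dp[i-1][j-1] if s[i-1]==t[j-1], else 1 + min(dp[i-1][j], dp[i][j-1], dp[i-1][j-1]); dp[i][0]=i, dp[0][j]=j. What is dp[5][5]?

4

   ''  G  G  T  A  G  A
''  0  1  2  3  4  5  6
 A  1  1  2  3  3  4  5
 C  2  2  2  3  4  4  5
 T  3  3  3  2  3  4  5
 T  4  4  4  3  3  4  5
 A  5  5  5  4  3  4  4
 T  6  6  6  5  4  4  5
 G  7  6  6  6  5  4  5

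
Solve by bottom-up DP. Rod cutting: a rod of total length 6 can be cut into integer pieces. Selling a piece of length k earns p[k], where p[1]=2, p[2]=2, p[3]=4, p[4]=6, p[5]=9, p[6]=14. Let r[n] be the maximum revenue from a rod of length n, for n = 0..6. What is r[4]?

   n    0    1    2    3    4    5    6
r[n]    0    2    4    6    8   10   14

8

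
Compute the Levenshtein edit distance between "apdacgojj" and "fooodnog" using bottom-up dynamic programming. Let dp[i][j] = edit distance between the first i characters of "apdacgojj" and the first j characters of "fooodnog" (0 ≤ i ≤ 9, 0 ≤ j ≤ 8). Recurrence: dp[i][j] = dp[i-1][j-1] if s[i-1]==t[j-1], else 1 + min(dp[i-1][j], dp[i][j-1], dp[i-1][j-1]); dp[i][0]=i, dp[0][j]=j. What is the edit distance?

8

   ''  f  o  o  o  d  n  o  g
''  0  1  2  3  4  5  6  7  8
 a  1  1  2  3  4  5  6  7  8
 p  2  2  2  3  4  5  6  7  8
 d  3  3  3  3  4  4  5  6  7
 a  4  4  4  4  4  5  5  6  7
 c  5  5  5  5  5  5  6  6  7
 g  6  6  6  6  6  6  6  7  6
 o  7  7  6  6  6  7  7  6  7
 j  8  8  7  7  7  7  8  7  7
 j  9  9  8  8  8  8  8  8  8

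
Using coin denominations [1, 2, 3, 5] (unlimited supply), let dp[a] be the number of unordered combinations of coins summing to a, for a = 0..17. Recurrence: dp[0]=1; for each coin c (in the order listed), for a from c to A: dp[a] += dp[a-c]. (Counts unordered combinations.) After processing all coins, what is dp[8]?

13

after  coin     0     1     2     3     4     5     6     7     8     9    10    11    12    13    14    15    16    17
          1     1     1     1     1     1     1     1     1     1     1     1     1     1     1     1     1     1     1
          2     1     1     2     2     3     3     4     4     5     5     6     6     7     7     8     8     9     9
          3     1     1     2     3     4     5     7     8    10    12    14    16    19    21    24    27    30    33
          5     1     1     2     3     4     6     8    10    13    16    20    24    29    34    40    47    54    62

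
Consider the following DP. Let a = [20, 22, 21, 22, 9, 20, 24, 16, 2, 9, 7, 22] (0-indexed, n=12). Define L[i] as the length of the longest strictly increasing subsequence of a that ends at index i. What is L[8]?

   i    0    1    2    3    4    5    6    7    8    9   10   11
a[i]   20   22   21   22    9   20   24   16    2    9    7   22
L[i]    1    2    2    3    1    2    4    2    1    2    2    3

1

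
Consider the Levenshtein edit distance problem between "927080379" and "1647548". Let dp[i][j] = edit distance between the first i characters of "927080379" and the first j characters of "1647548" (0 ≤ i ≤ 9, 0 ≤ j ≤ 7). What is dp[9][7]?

   ''  1  6  4  7  5  4  8
''  0  1  2  3  4  5  6  7
 9  1  1  2  3  4  5  6  7
 2  2  2  2  3  4  5  6  7
 7  3  3  3  3  3  4  5  6
 0  4  4  4  4  4  4  5  6
 8  5  5  5  5  5  5  5  5
 0  6  6  6  6  6  6  6  6
 3  7  7  7  7  7  7  7  7
 7  8  8  8  8  7  8  8  8
 9  9  9  9  9  8  8  9  9

9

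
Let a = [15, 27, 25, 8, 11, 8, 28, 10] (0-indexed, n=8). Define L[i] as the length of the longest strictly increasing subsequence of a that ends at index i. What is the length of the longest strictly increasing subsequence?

   i    0    1    2    3    4    5    6    7
a[i]   15   27   25    8   11    8   28   10
L[i]    1    2    2    1    2    1    3    2

3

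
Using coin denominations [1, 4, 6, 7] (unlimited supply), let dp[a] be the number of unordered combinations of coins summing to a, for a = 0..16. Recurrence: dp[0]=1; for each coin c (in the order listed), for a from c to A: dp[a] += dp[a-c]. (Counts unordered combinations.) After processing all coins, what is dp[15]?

13

after  coin     0     1     2     3     4     5     6     7     8     9    10    11    12    13    14    15    16
          1     1     1     1     1     1     1     1     1     1     1     1     1     1     1     1     1     1
          4     1     1     1     1     2     2     2     2     3     3     3     3     4     4     4     4     5
          6     1     1     1     1     2     2     3     3     4     4     5     5     7     7     8     8    10
          7     1     1     1     1     2     2     3     4     5     5     6     7     9    10    12    13    15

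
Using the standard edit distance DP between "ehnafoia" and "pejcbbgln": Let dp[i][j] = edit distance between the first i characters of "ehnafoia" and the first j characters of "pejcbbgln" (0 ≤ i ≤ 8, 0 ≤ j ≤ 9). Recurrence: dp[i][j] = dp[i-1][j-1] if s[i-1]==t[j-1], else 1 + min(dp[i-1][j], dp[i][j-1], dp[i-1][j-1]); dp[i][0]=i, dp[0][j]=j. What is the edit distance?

   ''  p  e  j  c  b  b  g  l  n
''  0  1  2  3  4  5  6  7  8  9
 e  1  1  1  2  3  4  5  6  7  8
 h  2  2  2  2  3  4  5  6  7  8
 n  3  3  3  3  3  4  5  6  7  7
 a  4  4  4  4  4  4  5  6  7  8
 f  5  5  5  5  5  5  5  6  7  8
 o  6  6  6  6  6  6  6  6  7  8
 i  7  7  7  7  7  7  7  7  7  8
 a  8  8  8  8  8  8  8  8  8  8

8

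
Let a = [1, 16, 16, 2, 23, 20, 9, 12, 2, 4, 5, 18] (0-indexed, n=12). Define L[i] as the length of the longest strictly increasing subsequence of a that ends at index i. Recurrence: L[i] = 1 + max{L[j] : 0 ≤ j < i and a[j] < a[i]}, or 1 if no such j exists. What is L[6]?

   i    0    1    2    3    4    5    6    7    8    9   10   11
a[i]    1   16   16    2   23   20    9   12    2    4    5   18
L[i]    1    2    2    2    3    3    3    4    2    3    4    5

3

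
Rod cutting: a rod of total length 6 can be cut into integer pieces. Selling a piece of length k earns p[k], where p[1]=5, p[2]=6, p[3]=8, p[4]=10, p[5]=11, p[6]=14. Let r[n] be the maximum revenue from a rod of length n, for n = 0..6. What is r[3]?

   n    0    1    2    3    4    5    6
r[n]    0    5   10   15   20   25   30

15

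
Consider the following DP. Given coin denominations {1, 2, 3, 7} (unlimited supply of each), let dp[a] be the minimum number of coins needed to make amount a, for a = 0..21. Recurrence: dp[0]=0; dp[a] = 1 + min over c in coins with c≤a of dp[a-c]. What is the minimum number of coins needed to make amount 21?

 a  0  1  2  3  4  5  6  7  8  9 10 11 12 13 14 15 16 17 18 19 20 21
dp  0  1  1  1  2  2  2  1  2  2  2  3  3  3  2  3  3  3  4  4  4  3

3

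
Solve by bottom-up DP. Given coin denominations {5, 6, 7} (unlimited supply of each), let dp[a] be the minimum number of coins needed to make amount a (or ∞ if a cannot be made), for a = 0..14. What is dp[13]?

 a  0  1  2  3  4  5  6  7  8  9 10 11 12 13 14
dp  0  -  -  -  -  1  1  1  -  -  2  2  2  2  2
(- denotes ∞ / unreachable)

2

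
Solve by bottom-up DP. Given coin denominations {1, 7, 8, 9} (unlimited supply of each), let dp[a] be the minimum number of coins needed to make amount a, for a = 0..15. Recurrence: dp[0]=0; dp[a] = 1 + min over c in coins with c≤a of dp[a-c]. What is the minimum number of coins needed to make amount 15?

2

 a  0  1  2  3  4  5  6  7  8  9 10 11 12 13 14 15
dp  0  1  2  3  4  5  6  1  1  1  2  3  4  5  2  2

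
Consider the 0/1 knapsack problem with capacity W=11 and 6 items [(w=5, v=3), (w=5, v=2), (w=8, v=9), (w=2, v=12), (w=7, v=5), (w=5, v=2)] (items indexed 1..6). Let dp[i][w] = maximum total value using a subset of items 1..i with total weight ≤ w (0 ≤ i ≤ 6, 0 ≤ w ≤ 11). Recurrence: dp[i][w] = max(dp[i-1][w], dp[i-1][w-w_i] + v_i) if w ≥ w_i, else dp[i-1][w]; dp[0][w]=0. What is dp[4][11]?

21

i\w   0   1   2   3   4   5   6   7   8   9  10  11
  0   0   0   0   0   0   0   0   0   0   0   0   0
  1   0   0   0   0   0   3   3   3   3   3   3   3
  2   0   0   0   0   0   3   3   3   3   3   5   5
  3   0   0   0   0   0   3   3   3   9   9   9   9
  4   0   0  12  12  12  12  12  15  15  15  21  21
  5   0   0  12  12  12  12  12  15  15  17  21  21
  6   0   0  12  12  12  12  12  15  15  17  21  21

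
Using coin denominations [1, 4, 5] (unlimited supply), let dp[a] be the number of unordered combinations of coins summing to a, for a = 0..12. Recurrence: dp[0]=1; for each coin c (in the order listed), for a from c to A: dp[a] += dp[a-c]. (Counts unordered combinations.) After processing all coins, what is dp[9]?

after  coin     0     1     2     3     4     5     6     7     8     9    10    11    12
          1     1     1     1     1     1     1     1     1     1     1     1     1     1
          4     1     1     1     1     2     2     2     2     3     3     3     3     4
          5     1     1     1     1     2     3     3     3     4     5     6     6     7

5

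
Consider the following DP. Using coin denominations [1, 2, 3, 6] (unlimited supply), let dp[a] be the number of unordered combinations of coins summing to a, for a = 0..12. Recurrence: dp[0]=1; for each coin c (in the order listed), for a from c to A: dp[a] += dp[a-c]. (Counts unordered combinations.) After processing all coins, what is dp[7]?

9

after  coin     0     1     2     3     4     5     6     7     8     9    10    11    12
          1     1     1     1     1     1     1     1     1     1     1     1     1     1
          2     1     1     2     2     3     3     4     4     5     5     6     6     7
          3     1     1     2     3     4     5     7     8    10    12    14    16    19
          6     1     1     2     3     4     5     8     9    12    15    18    21    27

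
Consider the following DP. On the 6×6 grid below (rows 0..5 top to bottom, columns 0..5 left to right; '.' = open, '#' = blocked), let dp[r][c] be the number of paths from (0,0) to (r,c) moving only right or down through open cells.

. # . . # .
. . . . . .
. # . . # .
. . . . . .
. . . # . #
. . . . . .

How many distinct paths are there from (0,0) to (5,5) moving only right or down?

r\c   0   1   2   3   4   5
  0   1   0   0   0   0   0
  1   1   1   1   1   1   1
  2   1   0   1   2   0   1
  3   1   1   2   4   4   5
  4   1   2   4   0   4   0
  5   1   3   7   7  11  11

11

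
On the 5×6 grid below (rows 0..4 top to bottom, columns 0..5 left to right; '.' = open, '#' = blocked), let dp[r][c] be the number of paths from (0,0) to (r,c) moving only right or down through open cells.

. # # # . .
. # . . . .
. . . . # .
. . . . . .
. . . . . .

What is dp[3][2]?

r\c   0   1   2   3   4   5
  0   1   0   0   0   0   0
  1   1   0   0   0   0   0
  2   1   1   1   1   0   0
  3   1   2   3   4   4   4
  4   1   3   6  10  14  18

3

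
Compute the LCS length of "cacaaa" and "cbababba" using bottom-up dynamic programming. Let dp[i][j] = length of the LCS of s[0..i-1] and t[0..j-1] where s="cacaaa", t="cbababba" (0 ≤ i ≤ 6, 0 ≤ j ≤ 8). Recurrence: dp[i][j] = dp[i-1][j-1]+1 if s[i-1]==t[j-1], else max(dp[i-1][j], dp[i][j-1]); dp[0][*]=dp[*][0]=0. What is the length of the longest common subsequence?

   ''  c  b  a  b  a  b  b  a
''  0  0  0  0  0  0  0  0  0
 c  0  1  1  1  1  1  1  1  1
 a  0  1  1  2  2  2  2  2  2
 c  0  1  1  2  2  2  2  2  2
 a  0  1  1  2  2  3  3  3  3
 a  0  1  1  2  2  3  3  3  4
 a  0  1  1  2  2  3  3  3  4

4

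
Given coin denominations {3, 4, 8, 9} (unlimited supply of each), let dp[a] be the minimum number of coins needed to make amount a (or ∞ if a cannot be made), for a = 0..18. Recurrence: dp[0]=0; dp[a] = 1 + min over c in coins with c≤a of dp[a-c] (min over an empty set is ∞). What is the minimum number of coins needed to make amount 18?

2

 a  0  1  2  3  4  5  6  7  8  9 10 11 12 13 14 15 16 17 18
dp  0  -  -  1  1  -  2  2  1  1  3  2  2  2  3  3  2  2  2
(- denotes ∞ / unreachable)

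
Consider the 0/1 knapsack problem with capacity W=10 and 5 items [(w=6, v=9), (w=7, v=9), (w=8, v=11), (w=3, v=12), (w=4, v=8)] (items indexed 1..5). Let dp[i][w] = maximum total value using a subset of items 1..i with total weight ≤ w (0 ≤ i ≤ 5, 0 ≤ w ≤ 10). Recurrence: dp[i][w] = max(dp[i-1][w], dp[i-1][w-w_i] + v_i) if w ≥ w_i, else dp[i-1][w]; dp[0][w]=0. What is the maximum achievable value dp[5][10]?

i\w   0   1   2   3   4   5   6   7   8   9  10
  0   0   0   0   0   0   0   0   0   0   0   0
  1   0   0   0   0   0   0   9   9   9   9   9
  2   0   0   0   0   0   0   9   9   9   9   9
  3   0   0   0   0   0   0   9   9  11  11  11
  4   0   0   0  12  12  12  12  12  12  21  21
  5   0   0   0  12  12  12  12  20  20  21  21

21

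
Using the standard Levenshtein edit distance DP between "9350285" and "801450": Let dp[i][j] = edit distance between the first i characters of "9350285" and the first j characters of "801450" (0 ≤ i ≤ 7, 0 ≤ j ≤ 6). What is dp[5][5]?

   ''  8  0  1  4  5  0
''  0  1  2  3  4  5  6
 9  1  1  2  3  4  5  6
 3  2  2  2  3  4  5  6
 5  3  3  3  3  4  4  5
 0  4  4  3  4  4  5  4
 2  5  5  4  4  5  5  5
 8  6  5  5  5  5  6  6
 5  7  6  6  6  6  5  6

5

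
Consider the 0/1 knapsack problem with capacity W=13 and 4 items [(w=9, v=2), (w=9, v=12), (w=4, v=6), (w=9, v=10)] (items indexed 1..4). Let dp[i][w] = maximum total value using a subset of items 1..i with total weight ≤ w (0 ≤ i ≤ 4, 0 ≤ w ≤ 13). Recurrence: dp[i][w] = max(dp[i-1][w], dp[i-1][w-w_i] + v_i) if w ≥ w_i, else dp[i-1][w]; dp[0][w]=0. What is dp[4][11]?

12

i\w   0   1   2   3   4   5   6   7   8   9  10  11  12  13
  0   0   0   0   0   0   0   0   0   0   0   0   0   0   0
  1   0   0   0   0   0   0   0   0   0   2   2   2   2   2
  2   0   0   0   0   0   0   0   0   0  12  12  12  12  12
  3   0   0   0   0   6   6   6   6   6  12  12  12  12  18
  4   0   0   0   0   6   6   6   6   6  12  12  12  12  18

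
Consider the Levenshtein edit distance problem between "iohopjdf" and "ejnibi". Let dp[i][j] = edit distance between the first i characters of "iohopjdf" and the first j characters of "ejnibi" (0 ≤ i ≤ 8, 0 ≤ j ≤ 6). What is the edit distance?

   ''  e  j  n  i  b  i
''  0  1  2  3  4  5  6
 i  1  1  2  3  3  4  5
 o  2  2  2  3  4  4  5
 h  3  3  3  3  4  5  5
 o  4  4  4  4  4  5  6
 p  5  5  5  5  5  5  6
 j  6  6  5  6  6  6  6
 d  7  7  6  6  7  7  7
 f  8  8  7  7  7  8  8

8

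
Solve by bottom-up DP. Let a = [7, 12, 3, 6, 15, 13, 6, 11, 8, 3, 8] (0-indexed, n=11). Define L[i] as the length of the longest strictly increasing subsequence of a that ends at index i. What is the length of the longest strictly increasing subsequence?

3

   i    0    1    2    3    4    5    6    7    8    9   10
a[i]    7   12    3    6   15   13    6   11    8    3    8
L[i]    1    2    1    2    3    3    2    3    3    1    3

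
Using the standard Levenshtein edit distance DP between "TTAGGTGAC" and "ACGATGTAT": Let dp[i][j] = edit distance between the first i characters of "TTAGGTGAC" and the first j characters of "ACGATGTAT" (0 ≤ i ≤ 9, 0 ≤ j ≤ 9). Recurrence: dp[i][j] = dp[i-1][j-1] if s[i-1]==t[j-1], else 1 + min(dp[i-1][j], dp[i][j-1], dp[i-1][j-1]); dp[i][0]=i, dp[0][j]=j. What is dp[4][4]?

4

   ''  A  C  G  A  T  G  T  A  T
''  0  1  2  3  4  5  6  7  8  9
 T  1  1  2  3  4  4  5  6  7  8
 T  2  2  2  3  4  4  5  5  6  7
 A  3  2  3  3  3  4  5  6  5  6
 G  4  3  3  3  4  4  4  5  6  6
 G  5  4  4  3  4  5  4  5  6  7
 T  6  5  5  4  4  4  5  4  5  6
 G  7  6  6  5  5  5  4  5  5  6
 A  8  7  7  6  5  6  5  5  5  6
 C  9  8  7  7  6  6  6  6  6  6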